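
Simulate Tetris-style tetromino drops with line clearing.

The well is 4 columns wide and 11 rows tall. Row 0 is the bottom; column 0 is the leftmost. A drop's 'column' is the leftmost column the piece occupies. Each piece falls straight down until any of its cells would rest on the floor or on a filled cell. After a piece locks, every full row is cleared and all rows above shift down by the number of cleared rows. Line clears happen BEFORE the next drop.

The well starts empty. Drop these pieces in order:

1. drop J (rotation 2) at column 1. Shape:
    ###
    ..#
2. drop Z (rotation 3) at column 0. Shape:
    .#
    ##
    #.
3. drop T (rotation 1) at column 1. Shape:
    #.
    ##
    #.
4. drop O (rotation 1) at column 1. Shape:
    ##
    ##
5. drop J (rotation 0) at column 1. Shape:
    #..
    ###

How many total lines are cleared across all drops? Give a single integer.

Answer: 1

Derivation:
Drop 1: J rot2 at col 1 lands with bottom-row=0; cleared 0 line(s) (total 0); column heights now [0 2 2 2], max=2
Drop 2: Z rot3 at col 0 lands with bottom-row=1; cleared 1 line(s) (total 1); column heights now [2 3 0 1], max=3
Drop 3: T rot1 at col 1 lands with bottom-row=3; cleared 0 line(s) (total 1); column heights now [2 6 5 1], max=6
Drop 4: O rot1 at col 1 lands with bottom-row=6; cleared 0 line(s) (total 1); column heights now [2 8 8 1], max=8
Drop 5: J rot0 at col 1 lands with bottom-row=8; cleared 0 line(s) (total 1); column heights now [2 10 9 9], max=10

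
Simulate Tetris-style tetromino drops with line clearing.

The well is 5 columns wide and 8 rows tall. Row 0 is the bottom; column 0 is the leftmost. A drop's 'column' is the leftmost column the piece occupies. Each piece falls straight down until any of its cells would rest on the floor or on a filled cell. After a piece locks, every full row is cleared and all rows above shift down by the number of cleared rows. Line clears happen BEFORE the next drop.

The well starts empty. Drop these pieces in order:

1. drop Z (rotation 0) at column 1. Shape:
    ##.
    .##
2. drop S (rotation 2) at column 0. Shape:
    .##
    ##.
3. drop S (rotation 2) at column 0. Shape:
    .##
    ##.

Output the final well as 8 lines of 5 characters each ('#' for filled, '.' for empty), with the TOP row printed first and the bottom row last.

Answer: .....
.....
.##..
##...
.##..
##...
.##..
..##.

Derivation:
Drop 1: Z rot0 at col 1 lands with bottom-row=0; cleared 0 line(s) (total 0); column heights now [0 2 2 1 0], max=2
Drop 2: S rot2 at col 0 lands with bottom-row=2; cleared 0 line(s) (total 0); column heights now [3 4 4 1 0], max=4
Drop 3: S rot2 at col 0 lands with bottom-row=4; cleared 0 line(s) (total 0); column heights now [5 6 6 1 0], max=6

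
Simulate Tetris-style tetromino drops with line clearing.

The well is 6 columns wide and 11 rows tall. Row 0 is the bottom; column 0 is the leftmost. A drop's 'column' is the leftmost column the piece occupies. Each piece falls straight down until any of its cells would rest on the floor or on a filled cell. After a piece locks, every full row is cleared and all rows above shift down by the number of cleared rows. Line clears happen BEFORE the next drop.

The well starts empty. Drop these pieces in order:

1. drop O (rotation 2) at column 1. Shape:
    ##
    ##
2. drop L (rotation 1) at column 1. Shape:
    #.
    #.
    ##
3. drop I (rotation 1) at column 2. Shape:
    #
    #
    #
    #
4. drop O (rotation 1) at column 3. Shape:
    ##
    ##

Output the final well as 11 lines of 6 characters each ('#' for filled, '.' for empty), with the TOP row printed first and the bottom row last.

Drop 1: O rot2 at col 1 lands with bottom-row=0; cleared 0 line(s) (total 0); column heights now [0 2 2 0 0 0], max=2
Drop 2: L rot1 at col 1 lands with bottom-row=2; cleared 0 line(s) (total 0); column heights now [0 5 3 0 0 0], max=5
Drop 3: I rot1 at col 2 lands with bottom-row=3; cleared 0 line(s) (total 0); column heights now [0 5 7 0 0 0], max=7
Drop 4: O rot1 at col 3 lands with bottom-row=0; cleared 0 line(s) (total 0); column heights now [0 5 7 2 2 0], max=7

Answer: ......
......
......
......
..#...
..#...
.##...
.##...
.##...
.####.
.####.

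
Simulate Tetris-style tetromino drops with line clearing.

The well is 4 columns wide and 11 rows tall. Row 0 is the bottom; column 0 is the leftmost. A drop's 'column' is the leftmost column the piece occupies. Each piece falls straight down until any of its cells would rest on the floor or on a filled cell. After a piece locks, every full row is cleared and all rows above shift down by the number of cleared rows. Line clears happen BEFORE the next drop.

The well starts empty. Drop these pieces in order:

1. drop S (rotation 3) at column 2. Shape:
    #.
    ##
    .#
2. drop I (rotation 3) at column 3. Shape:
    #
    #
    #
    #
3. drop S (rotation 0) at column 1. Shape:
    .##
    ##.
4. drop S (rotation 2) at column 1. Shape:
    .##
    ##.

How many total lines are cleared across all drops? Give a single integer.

Answer: 0

Derivation:
Drop 1: S rot3 at col 2 lands with bottom-row=0; cleared 0 line(s) (total 0); column heights now [0 0 3 2], max=3
Drop 2: I rot3 at col 3 lands with bottom-row=2; cleared 0 line(s) (total 0); column heights now [0 0 3 6], max=6
Drop 3: S rot0 at col 1 lands with bottom-row=5; cleared 0 line(s) (total 0); column heights now [0 6 7 7], max=7
Drop 4: S rot2 at col 1 lands with bottom-row=7; cleared 0 line(s) (total 0); column heights now [0 8 9 9], max=9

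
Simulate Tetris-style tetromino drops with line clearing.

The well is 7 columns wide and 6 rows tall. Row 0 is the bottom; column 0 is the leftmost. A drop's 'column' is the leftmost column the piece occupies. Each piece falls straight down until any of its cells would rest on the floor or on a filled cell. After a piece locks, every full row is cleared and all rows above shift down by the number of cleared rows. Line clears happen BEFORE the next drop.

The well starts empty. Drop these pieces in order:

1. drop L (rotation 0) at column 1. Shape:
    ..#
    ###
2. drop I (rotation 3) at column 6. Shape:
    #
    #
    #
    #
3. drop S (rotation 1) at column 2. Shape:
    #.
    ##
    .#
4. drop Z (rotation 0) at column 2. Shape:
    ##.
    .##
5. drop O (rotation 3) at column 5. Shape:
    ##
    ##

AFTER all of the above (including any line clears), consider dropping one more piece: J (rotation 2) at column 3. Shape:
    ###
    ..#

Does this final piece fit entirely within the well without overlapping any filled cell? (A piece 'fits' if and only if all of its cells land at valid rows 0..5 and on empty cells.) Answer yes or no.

Drop 1: L rot0 at col 1 lands with bottom-row=0; cleared 0 line(s) (total 0); column heights now [0 1 1 2 0 0 0], max=2
Drop 2: I rot3 at col 6 lands with bottom-row=0; cleared 0 line(s) (total 0); column heights now [0 1 1 2 0 0 4], max=4
Drop 3: S rot1 at col 2 lands with bottom-row=2; cleared 0 line(s) (total 0); column heights now [0 1 5 4 0 0 4], max=5
Drop 4: Z rot0 at col 2 lands with bottom-row=4; cleared 0 line(s) (total 0); column heights now [0 1 6 6 5 0 4], max=6
Drop 5: O rot3 at col 5 lands with bottom-row=4; cleared 0 line(s) (total 0); column heights now [0 1 6 6 5 6 6], max=6
Test piece J rot2 at col 3 (width 3): heights before test = [0 1 6 6 5 6 6]; fits = False

Answer: no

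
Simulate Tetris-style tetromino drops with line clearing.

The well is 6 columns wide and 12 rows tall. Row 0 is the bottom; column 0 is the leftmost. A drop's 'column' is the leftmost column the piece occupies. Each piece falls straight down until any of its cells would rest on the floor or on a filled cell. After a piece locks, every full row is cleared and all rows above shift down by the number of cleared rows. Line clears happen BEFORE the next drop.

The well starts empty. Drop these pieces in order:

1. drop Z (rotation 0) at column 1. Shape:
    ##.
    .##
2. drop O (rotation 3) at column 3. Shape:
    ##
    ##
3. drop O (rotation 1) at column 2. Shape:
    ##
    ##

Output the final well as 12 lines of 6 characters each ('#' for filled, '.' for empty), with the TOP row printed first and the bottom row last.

Answer: ......
......
......
......
......
......
......
..##..
..##..
...##.
.####.
..##..

Derivation:
Drop 1: Z rot0 at col 1 lands with bottom-row=0; cleared 0 line(s) (total 0); column heights now [0 2 2 1 0 0], max=2
Drop 2: O rot3 at col 3 lands with bottom-row=1; cleared 0 line(s) (total 0); column heights now [0 2 2 3 3 0], max=3
Drop 3: O rot1 at col 2 lands with bottom-row=3; cleared 0 line(s) (total 0); column heights now [0 2 5 5 3 0], max=5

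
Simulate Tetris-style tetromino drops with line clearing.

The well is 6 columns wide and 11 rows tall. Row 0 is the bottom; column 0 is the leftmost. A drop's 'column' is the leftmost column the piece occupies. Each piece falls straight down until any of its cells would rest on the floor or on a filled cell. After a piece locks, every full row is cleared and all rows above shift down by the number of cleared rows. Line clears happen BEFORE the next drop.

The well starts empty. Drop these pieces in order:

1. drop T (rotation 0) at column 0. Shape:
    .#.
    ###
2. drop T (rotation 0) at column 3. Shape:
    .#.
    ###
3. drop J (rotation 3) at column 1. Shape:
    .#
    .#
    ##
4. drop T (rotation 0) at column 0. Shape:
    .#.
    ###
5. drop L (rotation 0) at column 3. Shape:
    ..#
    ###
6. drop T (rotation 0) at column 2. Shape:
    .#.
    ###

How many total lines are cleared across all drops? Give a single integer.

Drop 1: T rot0 at col 0 lands with bottom-row=0; cleared 0 line(s) (total 0); column heights now [1 2 1 0 0 0], max=2
Drop 2: T rot0 at col 3 lands with bottom-row=0; cleared 1 line(s) (total 1); column heights now [0 1 0 0 1 0], max=1
Drop 3: J rot3 at col 1 lands with bottom-row=1; cleared 0 line(s) (total 1); column heights now [0 2 4 0 1 0], max=4
Drop 4: T rot0 at col 0 lands with bottom-row=4; cleared 0 line(s) (total 1); column heights now [5 6 5 0 1 0], max=6
Drop 5: L rot0 at col 3 lands with bottom-row=1; cleared 0 line(s) (total 1); column heights now [5 6 5 2 2 3], max=6
Drop 6: T rot0 at col 2 lands with bottom-row=5; cleared 0 line(s) (total 1); column heights now [5 6 6 7 6 3], max=7

Answer: 1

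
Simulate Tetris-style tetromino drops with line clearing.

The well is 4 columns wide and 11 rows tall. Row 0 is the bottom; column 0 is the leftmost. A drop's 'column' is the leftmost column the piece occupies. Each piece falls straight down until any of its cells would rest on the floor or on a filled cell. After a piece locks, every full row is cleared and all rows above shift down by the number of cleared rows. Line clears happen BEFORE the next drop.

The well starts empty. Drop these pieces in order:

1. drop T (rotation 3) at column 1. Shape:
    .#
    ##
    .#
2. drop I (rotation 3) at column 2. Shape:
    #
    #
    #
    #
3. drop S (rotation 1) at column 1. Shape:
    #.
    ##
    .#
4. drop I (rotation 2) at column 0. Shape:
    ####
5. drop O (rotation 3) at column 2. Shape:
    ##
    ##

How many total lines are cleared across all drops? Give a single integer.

Answer: 1

Derivation:
Drop 1: T rot3 at col 1 lands with bottom-row=0; cleared 0 line(s) (total 0); column heights now [0 2 3 0], max=3
Drop 2: I rot3 at col 2 lands with bottom-row=3; cleared 0 line(s) (total 0); column heights now [0 2 7 0], max=7
Drop 3: S rot1 at col 1 lands with bottom-row=7; cleared 0 line(s) (total 0); column heights now [0 10 9 0], max=10
Drop 4: I rot2 at col 0 lands with bottom-row=10; cleared 1 line(s) (total 1); column heights now [0 10 9 0], max=10
Drop 5: O rot3 at col 2 lands with bottom-row=9; cleared 0 line(s) (total 1); column heights now [0 10 11 11], max=11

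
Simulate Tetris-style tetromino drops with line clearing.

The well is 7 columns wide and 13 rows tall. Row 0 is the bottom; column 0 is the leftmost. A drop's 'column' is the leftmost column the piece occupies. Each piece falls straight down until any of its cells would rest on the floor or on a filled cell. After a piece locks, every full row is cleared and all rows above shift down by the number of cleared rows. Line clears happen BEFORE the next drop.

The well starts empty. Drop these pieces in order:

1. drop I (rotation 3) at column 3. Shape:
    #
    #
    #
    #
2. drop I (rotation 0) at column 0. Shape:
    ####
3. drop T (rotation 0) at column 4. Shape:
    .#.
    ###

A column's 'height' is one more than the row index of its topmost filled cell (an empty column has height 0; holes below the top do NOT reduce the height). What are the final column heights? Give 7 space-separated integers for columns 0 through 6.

Answer: 5 5 5 5 1 2 1

Derivation:
Drop 1: I rot3 at col 3 lands with bottom-row=0; cleared 0 line(s) (total 0); column heights now [0 0 0 4 0 0 0], max=4
Drop 2: I rot0 at col 0 lands with bottom-row=4; cleared 0 line(s) (total 0); column heights now [5 5 5 5 0 0 0], max=5
Drop 3: T rot0 at col 4 lands with bottom-row=0; cleared 0 line(s) (total 0); column heights now [5 5 5 5 1 2 1], max=5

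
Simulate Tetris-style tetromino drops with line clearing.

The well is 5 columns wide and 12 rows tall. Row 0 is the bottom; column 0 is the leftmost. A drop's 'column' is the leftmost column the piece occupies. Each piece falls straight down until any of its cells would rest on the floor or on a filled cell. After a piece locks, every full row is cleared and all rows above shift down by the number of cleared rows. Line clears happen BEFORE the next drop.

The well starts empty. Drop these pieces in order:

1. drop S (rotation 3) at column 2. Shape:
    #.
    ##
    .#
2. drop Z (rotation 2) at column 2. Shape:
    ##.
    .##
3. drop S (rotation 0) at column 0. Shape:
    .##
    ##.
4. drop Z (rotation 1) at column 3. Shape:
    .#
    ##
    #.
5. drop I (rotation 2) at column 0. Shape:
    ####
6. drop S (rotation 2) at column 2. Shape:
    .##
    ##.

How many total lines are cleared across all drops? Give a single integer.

Answer: 1

Derivation:
Drop 1: S rot3 at col 2 lands with bottom-row=0; cleared 0 line(s) (total 0); column heights now [0 0 3 2 0], max=3
Drop 2: Z rot2 at col 2 lands with bottom-row=2; cleared 0 line(s) (total 0); column heights now [0 0 4 4 3], max=4
Drop 3: S rot0 at col 0 lands with bottom-row=3; cleared 0 line(s) (total 0); column heights now [4 5 5 4 3], max=5
Drop 4: Z rot1 at col 3 lands with bottom-row=4; cleared 0 line(s) (total 0); column heights now [4 5 5 6 7], max=7
Drop 5: I rot2 at col 0 lands with bottom-row=6; cleared 1 line(s) (total 1); column heights now [4 5 5 6 6], max=6
Drop 6: S rot2 at col 2 lands with bottom-row=6; cleared 0 line(s) (total 1); column heights now [4 5 7 8 8], max=8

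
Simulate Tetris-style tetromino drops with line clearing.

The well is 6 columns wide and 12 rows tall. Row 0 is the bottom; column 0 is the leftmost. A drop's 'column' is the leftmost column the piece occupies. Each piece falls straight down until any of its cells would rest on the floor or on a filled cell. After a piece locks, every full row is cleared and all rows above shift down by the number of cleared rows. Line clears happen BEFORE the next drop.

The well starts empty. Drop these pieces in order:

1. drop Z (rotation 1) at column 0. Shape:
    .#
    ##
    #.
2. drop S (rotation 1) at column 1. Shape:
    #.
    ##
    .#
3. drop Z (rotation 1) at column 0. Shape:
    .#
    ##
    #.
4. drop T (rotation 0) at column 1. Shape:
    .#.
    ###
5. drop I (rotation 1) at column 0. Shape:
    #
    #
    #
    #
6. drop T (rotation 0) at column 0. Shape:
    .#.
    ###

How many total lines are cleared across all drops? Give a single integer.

Drop 1: Z rot1 at col 0 lands with bottom-row=0; cleared 0 line(s) (total 0); column heights now [2 3 0 0 0 0], max=3
Drop 2: S rot1 at col 1 lands with bottom-row=2; cleared 0 line(s) (total 0); column heights now [2 5 4 0 0 0], max=5
Drop 3: Z rot1 at col 0 lands with bottom-row=4; cleared 0 line(s) (total 0); column heights now [6 7 4 0 0 0], max=7
Drop 4: T rot0 at col 1 lands with bottom-row=7; cleared 0 line(s) (total 0); column heights now [6 8 9 8 0 0], max=9
Drop 5: I rot1 at col 0 lands with bottom-row=6; cleared 0 line(s) (total 0); column heights now [10 8 9 8 0 0], max=10
Drop 6: T rot0 at col 0 lands with bottom-row=10; cleared 0 line(s) (total 0); column heights now [11 12 11 8 0 0], max=12

Answer: 0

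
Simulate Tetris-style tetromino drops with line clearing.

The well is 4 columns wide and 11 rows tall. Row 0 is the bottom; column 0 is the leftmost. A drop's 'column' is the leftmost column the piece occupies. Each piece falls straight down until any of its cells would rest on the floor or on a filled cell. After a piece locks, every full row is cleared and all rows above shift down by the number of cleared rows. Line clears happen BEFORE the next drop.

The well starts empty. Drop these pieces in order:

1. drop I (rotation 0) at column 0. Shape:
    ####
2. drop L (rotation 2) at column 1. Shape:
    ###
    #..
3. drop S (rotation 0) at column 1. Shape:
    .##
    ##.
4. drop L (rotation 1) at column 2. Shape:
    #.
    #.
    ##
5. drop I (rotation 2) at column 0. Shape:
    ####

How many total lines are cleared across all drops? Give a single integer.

Answer: 2

Derivation:
Drop 1: I rot0 at col 0 lands with bottom-row=0; cleared 1 line(s) (total 1); column heights now [0 0 0 0], max=0
Drop 2: L rot2 at col 1 lands with bottom-row=0; cleared 0 line(s) (total 1); column heights now [0 2 2 2], max=2
Drop 3: S rot0 at col 1 lands with bottom-row=2; cleared 0 line(s) (total 1); column heights now [0 3 4 4], max=4
Drop 4: L rot1 at col 2 lands with bottom-row=4; cleared 0 line(s) (total 1); column heights now [0 3 7 5], max=7
Drop 5: I rot2 at col 0 lands with bottom-row=7; cleared 1 line(s) (total 2); column heights now [0 3 7 5], max=7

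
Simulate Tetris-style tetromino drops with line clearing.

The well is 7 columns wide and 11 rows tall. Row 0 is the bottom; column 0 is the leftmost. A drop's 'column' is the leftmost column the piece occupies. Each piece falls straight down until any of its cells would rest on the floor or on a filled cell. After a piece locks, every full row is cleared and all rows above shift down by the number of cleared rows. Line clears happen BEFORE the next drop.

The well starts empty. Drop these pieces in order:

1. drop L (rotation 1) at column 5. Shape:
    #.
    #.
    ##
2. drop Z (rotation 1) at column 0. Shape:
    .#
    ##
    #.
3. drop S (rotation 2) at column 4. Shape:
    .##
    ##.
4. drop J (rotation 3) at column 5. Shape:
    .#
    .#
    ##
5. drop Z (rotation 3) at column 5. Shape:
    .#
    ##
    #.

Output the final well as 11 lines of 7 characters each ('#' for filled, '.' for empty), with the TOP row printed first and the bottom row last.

Drop 1: L rot1 at col 5 lands with bottom-row=0; cleared 0 line(s) (total 0); column heights now [0 0 0 0 0 3 1], max=3
Drop 2: Z rot1 at col 0 lands with bottom-row=0; cleared 0 line(s) (total 0); column heights now [2 3 0 0 0 3 1], max=3
Drop 3: S rot2 at col 4 lands with bottom-row=3; cleared 0 line(s) (total 0); column heights now [2 3 0 0 4 5 5], max=5
Drop 4: J rot3 at col 5 lands with bottom-row=5; cleared 0 line(s) (total 0); column heights now [2 3 0 0 4 6 8], max=8
Drop 5: Z rot3 at col 5 lands with bottom-row=7; cleared 0 line(s) (total 0); column heights now [2 3 0 0 4 9 10], max=10

Answer: .......
......#
.....##
.....##
......#
.....##
.....##
....##.
.#...#.
##...#.
#....##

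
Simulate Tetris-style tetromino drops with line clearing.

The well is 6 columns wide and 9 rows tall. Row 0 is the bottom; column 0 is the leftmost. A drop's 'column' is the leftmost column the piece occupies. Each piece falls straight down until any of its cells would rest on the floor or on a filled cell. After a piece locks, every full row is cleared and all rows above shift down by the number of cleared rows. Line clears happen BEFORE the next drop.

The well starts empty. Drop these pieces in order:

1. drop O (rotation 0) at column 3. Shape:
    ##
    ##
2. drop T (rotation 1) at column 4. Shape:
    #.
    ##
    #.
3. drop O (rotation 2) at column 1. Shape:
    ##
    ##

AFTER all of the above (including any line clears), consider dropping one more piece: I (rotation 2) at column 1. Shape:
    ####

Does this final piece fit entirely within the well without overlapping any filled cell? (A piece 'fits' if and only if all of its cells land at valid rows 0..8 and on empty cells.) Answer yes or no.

Answer: yes

Derivation:
Drop 1: O rot0 at col 3 lands with bottom-row=0; cleared 0 line(s) (total 0); column heights now [0 0 0 2 2 0], max=2
Drop 2: T rot1 at col 4 lands with bottom-row=2; cleared 0 line(s) (total 0); column heights now [0 0 0 2 5 4], max=5
Drop 3: O rot2 at col 1 lands with bottom-row=0; cleared 0 line(s) (total 0); column heights now [0 2 2 2 5 4], max=5
Test piece I rot2 at col 1 (width 4): heights before test = [0 2 2 2 5 4]; fits = True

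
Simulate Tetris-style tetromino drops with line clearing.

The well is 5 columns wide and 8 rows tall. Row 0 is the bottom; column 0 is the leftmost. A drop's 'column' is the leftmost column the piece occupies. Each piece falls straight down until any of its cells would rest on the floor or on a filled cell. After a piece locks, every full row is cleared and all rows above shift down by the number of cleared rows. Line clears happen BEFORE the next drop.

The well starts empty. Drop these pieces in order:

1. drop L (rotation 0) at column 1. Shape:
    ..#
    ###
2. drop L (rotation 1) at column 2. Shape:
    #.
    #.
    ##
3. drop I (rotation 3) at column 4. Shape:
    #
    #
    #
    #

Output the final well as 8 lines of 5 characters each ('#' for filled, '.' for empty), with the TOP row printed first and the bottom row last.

Drop 1: L rot0 at col 1 lands with bottom-row=0; cleared 0 line(s) (total 0); column heights now [0 1 1 2 0], max=2
Drop 2: L rot1 at col 2 lands with bottom-row=2; cleared 0 line(s) (total 0); column heights now [0 1 5 3 0], max=5
Drop 3: I rot3 at col 4 lands with bottom-row=0; cleared 0 line(s) (total 0); column heights now [0 1 5 3 4], max=5

Answer: .....
.....
.....
..#..
..#.#
..###
...##
.####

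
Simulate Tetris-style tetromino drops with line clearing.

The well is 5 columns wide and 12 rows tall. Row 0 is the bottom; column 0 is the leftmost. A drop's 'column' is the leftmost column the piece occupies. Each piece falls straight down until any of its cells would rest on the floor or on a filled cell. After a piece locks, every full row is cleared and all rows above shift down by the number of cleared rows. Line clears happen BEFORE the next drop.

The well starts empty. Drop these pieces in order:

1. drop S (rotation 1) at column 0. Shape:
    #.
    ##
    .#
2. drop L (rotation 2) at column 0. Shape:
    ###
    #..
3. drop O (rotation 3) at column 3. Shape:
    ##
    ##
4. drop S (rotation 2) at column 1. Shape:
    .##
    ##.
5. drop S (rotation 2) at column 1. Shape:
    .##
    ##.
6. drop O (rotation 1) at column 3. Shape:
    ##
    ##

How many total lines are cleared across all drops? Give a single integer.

Drop 1: S rot1 at col 0 lands with bottom-row=0; cleared 0 line(s) (total 0); column heights now [3 2 0 0 0], max=3
Drop 2: L rot2 at col 0 lands with bottom-row=3; cleared 0 line(s) (total 0); column heights now [5 5 5 0 0], max=5
Drop 3: O rot3 at col 3 lands with bottom-row=0; cleared 0 line(s) (total 0); column heights now [5 5 5 2 2], max=5
Drop 4: S rot2 at col 1 lands with bottom-row=5; cleared 0 line(s) (total 0); column heights now [5 6 7 7 2], max=7
Drop 5: S rot2 at col 1 lands with bottom-row=7; cleared 0 line(s) (total 0); column heights now [5 8 9 9 2], max=9
Drop 6: O rot1 at col 3 lands with bottom-row=9; cleared 0 line(s) (total 0); column heights now [5 8 9 11 11], max=11

Answer: 0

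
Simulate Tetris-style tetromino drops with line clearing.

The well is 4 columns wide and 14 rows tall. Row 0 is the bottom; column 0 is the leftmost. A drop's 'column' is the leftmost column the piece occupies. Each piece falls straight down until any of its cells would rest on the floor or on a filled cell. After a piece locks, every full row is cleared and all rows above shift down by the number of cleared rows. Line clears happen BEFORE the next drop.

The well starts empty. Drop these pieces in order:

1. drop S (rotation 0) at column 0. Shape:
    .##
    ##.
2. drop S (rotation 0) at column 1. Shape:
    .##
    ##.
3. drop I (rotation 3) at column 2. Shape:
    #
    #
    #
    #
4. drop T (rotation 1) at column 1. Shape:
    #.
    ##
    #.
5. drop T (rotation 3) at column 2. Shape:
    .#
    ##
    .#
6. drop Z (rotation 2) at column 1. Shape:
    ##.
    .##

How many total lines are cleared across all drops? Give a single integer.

Answer: 0

Derivation:
Drop 1: S rot0 at col 0 lands with bottom-row=0; cleared 0 line(s) (total 0); column heights now [1 2 2 0], max=2
Drop 2: S rot0 at col 1 lands with bottom-row=2; cleared 0 line(s) (total 0); column heights now [1 3 4 4], max=4
Drop 3: I rot3 at col 2 lands with bottom-row=4; cleared 0 line(s) (total 0); column heights now [1 3 8 4], max=8
Drop 4: T rot1 at col 1 lands with bottom-row=7; cleared 0 line(s) (total 0); column heights now [1 10 9 4], max=10
Drop 5: T rot3 at col 2 lands with bottom-row=8; cleared 0 line(s) (total 0); column heights now [1 10 10 11], max=11
Drop 6: Z rot2 at col 1 lands with bottom-row=11; cleared 0 line(s) (total 0); column heights now [1 13 13 12], max=13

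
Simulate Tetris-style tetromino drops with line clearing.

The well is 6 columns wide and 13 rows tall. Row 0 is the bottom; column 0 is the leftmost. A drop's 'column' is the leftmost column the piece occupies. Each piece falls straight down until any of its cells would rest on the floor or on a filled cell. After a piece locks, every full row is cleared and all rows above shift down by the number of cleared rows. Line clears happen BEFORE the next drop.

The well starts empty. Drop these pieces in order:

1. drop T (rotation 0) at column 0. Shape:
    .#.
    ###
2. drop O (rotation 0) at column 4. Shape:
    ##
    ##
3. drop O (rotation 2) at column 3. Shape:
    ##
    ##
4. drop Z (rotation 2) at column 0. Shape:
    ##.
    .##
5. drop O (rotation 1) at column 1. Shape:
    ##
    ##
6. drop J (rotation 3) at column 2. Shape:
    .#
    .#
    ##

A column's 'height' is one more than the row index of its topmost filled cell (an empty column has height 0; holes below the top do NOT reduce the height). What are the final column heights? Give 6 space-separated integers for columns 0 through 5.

Drop 1: T rot0 at col 0 lands with bottom-row=0; cleared 0 line(s) (total 0); column heights now [1 2 1 0 0 0], max=2
Drop 2: O rot0 at col 4 lands with bottom-row=0; cleared 0 line(s) (total 0); column heights now [1 2 1 0 2 2], max=2
Drop 3: O rot2 at col 3 lands with bottom-row=2; cleared 0 line(s) (total 0); column heights now [1 2 1 4 4 2], max=4
Drop 4: Z rot2 at col 0 lands with bottom-row=2; cleared 0 line(s) (total 0); column heights now [4 4 3 4 4 2], max=4
Drop 5: O rot1 at col 1 lands with bottom-row=4; cleared 0 line(s) (total 0); column heights now [4 6 6 4 4 2], max=6
Drop 6: J rot3 at col 2 lands with bottom-row=6; cleared 0 line(s) (total 0); column heights now [4 6 7 9 4 2], max=9

Answer: 4 6 7 9 4 2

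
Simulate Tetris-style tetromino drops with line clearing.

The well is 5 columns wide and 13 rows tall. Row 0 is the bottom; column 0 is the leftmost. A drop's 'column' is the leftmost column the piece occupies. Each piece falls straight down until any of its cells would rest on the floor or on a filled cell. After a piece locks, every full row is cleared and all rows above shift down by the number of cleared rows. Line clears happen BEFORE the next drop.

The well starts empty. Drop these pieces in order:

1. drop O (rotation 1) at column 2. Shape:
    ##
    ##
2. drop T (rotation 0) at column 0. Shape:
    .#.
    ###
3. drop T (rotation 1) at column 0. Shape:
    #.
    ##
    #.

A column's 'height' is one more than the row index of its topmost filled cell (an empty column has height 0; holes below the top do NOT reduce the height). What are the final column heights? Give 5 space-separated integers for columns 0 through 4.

Answer: 6 5 3 2 0

Derivation:
Drop 1: O rot1 at col 2 lands with bottom-row=0; cleared 0 line(s) (total 0); column heights now [0 0 2 2 0], max=2
Drop 2: T rot0 at col 0 lands with bottom-row=2; cleared 0 line(s) (total 0); column heights now [3 4 3 2 0], max=4
Drop 3: T rot1 at col 0 lands with bottom-row=3; cleared 0 line(s) (total 0); column heights now [6 5 3 2 0], max=6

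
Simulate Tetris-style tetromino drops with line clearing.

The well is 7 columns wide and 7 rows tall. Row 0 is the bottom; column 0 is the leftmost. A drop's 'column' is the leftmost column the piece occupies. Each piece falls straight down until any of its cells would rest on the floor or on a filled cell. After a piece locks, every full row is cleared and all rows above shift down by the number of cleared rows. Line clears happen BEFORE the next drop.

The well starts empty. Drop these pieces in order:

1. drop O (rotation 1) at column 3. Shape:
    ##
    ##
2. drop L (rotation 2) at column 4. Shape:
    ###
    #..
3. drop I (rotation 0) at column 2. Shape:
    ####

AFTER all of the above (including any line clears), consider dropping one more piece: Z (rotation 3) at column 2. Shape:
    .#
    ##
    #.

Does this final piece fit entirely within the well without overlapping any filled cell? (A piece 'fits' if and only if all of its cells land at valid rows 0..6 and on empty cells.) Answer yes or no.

Drop 1: O rot1 at col 3 lands with bottom-row=0; cleared 0 line(s) (total 0); column heights now [0 0 0 2 2 0 0], max=2
Drop 2: L rot2 at col 4 lands with bottom-row=2; cleared 0 line(s) (total 0); column heights now [0 0 0 2 4 4 4], max=4
Drop 3: I rot0 at col 2 lands with bottom-row=4; cleared 0 line(s) (total 0); column heights now [0 0 5 5 5 5 4], max=5
Test piece Z rot3 at col 2 (width 2): heights before test = [0 0 5 5 5 5 4]; fits = False

Answer: no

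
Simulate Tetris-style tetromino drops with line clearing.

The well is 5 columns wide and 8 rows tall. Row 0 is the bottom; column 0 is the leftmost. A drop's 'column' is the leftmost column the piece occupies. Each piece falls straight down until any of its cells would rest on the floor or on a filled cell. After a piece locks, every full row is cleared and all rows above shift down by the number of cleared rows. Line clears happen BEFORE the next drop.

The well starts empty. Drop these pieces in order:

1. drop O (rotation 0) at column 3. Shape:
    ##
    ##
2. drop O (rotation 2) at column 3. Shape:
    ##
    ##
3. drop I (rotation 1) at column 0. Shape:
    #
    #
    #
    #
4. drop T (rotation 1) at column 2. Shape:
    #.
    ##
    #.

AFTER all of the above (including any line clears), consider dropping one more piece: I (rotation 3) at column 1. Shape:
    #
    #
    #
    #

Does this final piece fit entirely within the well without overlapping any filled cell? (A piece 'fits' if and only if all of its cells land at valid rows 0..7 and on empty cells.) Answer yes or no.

Answer: yes

Derivation:
Drop 1: O rot0 at col 3 lands with bottom-row=0; cleared 0 line(s) (total 0); column heights now [0 0 0 2 2], max=2
Drop 2: O rot2 at col 3 lands with bottom-row=2; cleared 0 line(s) (total 0); column heights now [0 0 0 4 4], max=4
Drop 3: I rot1 at col 0 lands with bottom-row=0; cleared 0 line(s) (total 0); column heights now [4 0 0 4 4], max=4
Drop 4: T rot1 at col 2 lands with bottom-row=3; cleared 0 line(s) (total 0); column heights now [4 0 6 5 4], max=6
Test piece I rot3 at col 1 (width 1): heights before test = [4 0 6 5 4]; fits = True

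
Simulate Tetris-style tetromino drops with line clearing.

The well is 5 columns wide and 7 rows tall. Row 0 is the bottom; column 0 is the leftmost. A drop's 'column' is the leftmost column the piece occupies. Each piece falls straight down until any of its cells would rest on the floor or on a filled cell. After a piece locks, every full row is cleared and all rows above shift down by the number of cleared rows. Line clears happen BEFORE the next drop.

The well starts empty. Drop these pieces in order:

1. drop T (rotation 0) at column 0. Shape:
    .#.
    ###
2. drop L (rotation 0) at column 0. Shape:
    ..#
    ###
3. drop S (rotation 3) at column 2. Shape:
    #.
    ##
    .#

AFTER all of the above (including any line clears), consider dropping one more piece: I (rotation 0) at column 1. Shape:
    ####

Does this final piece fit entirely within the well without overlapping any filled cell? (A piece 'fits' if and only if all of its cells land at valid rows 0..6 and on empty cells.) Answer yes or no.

Drop 1: T rot0 at col 0 lands with bottom-row=0; cleared 0 line(s) (total 0); column heights now [1 2 1 0 0], max=2
Drop 2: L rot0 at col 0 lands with bottom-row=2; cleared 0 line(s) (total 0); column heights now [3 3 4 0 0], max=4
Drop 3: S rot3 at col 2 lands with bottom-row=3; cleared 0 line(s) (total 0); column heights now [3 3 6 5 0], max=6
Test piece I rot0 at col 1 (width 4): heights before test = [3 3 6 5 0]; fits = True

Answer: yes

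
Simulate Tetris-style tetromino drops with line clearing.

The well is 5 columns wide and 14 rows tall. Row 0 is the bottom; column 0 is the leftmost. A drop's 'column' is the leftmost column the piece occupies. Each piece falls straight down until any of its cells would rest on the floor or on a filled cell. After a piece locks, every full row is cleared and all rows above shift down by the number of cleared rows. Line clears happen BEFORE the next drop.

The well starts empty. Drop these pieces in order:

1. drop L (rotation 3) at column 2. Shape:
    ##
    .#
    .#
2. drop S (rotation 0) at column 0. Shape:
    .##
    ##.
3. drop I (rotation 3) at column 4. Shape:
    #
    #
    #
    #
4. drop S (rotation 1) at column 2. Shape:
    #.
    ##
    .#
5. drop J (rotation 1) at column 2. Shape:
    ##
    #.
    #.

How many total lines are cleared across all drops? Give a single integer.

Drop 1: L rot3 at col 2 lands with bottom-row=0; cleared 0 line(s) (total 0); column heights now [0 0 3 3 0], max=3
Drop 2: S rot0 at col 0 lands with bottom-row=2; cleared 0 line(s) (total 0); column heights now [3 4 4 3 0], max=4
Drop 3: I rot3 at col 4 lands with bottom-row=0; cleared 1 line(s) (total 1); column heights now [0 3 3 2 3], max=3
Drop 4: S rot1 at col 2 lands with bottom-row=2; cleared 0 line(s) (total 1); column heights now [0 3 5 4 3], max=5
Drop 5: J rot1 at col 2 lands with bottom-row=5; cleared 0 line(s) (total 1); column heights now [0 3 8 8 3], max=8

Answer: 1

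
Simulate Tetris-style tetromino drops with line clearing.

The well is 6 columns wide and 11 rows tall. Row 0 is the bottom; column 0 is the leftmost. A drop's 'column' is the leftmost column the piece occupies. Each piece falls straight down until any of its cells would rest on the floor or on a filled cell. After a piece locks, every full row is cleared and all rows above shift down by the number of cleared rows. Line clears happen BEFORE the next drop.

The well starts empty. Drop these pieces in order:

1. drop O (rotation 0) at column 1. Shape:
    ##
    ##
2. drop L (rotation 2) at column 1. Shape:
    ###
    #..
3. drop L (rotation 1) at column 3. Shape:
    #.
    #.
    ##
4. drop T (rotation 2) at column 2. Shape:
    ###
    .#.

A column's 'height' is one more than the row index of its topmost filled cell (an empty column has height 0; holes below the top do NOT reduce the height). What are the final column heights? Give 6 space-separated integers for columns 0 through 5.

Answer: 0 4 9 9 9 0

Derivation:
Drop 1: O rot0 at col 1 lands with bottom-row=0; cleared 0 line(s) (total 0); column heights now [0 2 2 0 0 0], max=2
Drop 2: L rot2 at col 1 lands with bottom-row=2; cleared 0 line(s) (total 0); column heights now [0 4 4 4 0 0], max=4
Drop 3: L rot1 at col 3 lands with bottom-row=4; cleared 0 line(s) (total 0); column heights now [0 4 4 7 5 0], max=7
Drop 4: T rot2 at col 2 lands with bottom-row=7; cleared 0 line(s) (total 0); column heights now [0 4 9 9 9 0], max=9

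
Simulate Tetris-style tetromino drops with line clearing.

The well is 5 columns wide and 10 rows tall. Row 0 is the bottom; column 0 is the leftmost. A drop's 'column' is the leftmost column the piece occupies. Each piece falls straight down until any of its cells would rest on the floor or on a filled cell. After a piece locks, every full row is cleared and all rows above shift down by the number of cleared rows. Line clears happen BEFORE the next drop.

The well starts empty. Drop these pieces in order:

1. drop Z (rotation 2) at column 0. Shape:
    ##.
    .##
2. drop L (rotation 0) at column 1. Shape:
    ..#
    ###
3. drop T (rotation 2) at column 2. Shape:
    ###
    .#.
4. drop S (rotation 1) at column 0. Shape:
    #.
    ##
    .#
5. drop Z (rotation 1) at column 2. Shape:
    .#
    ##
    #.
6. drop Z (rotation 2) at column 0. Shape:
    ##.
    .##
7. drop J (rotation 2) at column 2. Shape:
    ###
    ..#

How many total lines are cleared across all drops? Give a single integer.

Drop 1: Z rot2 at col 0 lands with bottom-row=0; cleared 0 line(s) (total 0); column heights now [2 2 1 0 0], max=2
Drop 2: L rot0 at col 1 lands with bottom-row=2; cleared 0 line(s) (total 0); column heights now [2 3 3 4 0], max=4
Drop 3: T rot2 at col 2 lands with bottom-row=4; cleared 0 line(s) (total 0); column heights now [2 3 6 6 6], max=6
Drop 4: S rot1 at col 0 lands with bottom-row=3; cleared 0 line(s) (total 0); column heights now [6 5 6 6 6], max=6
Drop 5: Z rot1 at col 2 lands with bottom-row=6; cleared 0 line(s) (total 0); column heights now [6 5 8 9 6], max=9
Drop 6: Z rot2 at col 0 lands with bottom-row=8; cleared 0 line(s) (total 0); column heights now [10 10 9 9 6], max=10
Drop 7: J rot2 at col 2 lands with bottom-row=8; cleared 1 line(s) (total 1); column heights now [6 9 9 9 9], max=9

Answer: 1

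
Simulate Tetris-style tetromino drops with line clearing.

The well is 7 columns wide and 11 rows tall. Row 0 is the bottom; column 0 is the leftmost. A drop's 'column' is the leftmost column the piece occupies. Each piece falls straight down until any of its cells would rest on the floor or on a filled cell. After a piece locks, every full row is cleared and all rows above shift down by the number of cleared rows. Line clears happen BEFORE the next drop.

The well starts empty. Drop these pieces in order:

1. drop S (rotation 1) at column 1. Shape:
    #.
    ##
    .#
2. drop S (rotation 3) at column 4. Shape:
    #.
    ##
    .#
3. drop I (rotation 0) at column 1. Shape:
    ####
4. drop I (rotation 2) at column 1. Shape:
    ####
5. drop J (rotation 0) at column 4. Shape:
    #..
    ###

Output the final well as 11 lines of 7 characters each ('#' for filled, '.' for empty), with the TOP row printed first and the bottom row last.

Answer: .......
.......
.......
.......
....#..
....###
.####..
.####..
.#..#..
.##.##.
..#..#.

Derivation:
Drop 1: S rot1 at col 1 lands with bottom-row=0; cleared 0 line(s) (total 0); column heights now [0 3 2 0 0 0 0], max=3
Drop 2: S rot3 at col 4 lands with bottom-row=0; cleared 0 line(s) (total 0); column heights now [0 3 2 0 3 2 0], max=3
Drop 3: I rot0 at col 1 lands with bottom-row=3; cleared 0 line(s) (total 0); column heights now [0 4 4 4 4 2 0], max=4
Drop 4: I rot2 at col 1 lands with bottom-row=4; cleared 0 line(s) (total 0); column heights now [0 5 5 5 5 2 0], max=5
Drop 5: J rot0 at col 4 lands with bottom-row=5; cleared 0 line(s) (total 0); column heights now [0 5 5 5 7 6 6], max=7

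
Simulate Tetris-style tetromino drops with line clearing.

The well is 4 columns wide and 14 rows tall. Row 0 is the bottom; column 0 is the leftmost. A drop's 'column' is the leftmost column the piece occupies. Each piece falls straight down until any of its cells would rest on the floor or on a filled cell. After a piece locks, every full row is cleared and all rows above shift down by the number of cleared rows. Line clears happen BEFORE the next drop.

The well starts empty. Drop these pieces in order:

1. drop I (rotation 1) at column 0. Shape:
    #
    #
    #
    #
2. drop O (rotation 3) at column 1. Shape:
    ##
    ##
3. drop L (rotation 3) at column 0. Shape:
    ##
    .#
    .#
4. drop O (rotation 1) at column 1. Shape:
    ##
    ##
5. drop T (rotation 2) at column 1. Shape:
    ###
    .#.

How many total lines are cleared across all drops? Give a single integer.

Answer: 0

Derivation:
Drop 1: I rot1 at col 0 lands with bottom-row=0; cleared 0 line(s) (total 0); column heights now [4 0 0 0], max=4
Drop 2: O rot3 at col 1 lands with bottom-row=0; cleared 0 line(s) (total 0); column heights now [4 2 2 0], max=4
Drop 3: L rot3 at col 0 lands with bottom-row=2; cleared 0 line(s) (total 0); column heights now [5 5 2 0], max=5
Drop 4: O rot1 at col 1 lands with bottom-row=5; cleared 0 line(s) (total 0); column heights now [5 7 7 0], max=7
Drop 5: T rot2 at col 1 lands with bottom-row=7; cleared 0 line(s) (total 0); column heights now [5 9 9 9], max=9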